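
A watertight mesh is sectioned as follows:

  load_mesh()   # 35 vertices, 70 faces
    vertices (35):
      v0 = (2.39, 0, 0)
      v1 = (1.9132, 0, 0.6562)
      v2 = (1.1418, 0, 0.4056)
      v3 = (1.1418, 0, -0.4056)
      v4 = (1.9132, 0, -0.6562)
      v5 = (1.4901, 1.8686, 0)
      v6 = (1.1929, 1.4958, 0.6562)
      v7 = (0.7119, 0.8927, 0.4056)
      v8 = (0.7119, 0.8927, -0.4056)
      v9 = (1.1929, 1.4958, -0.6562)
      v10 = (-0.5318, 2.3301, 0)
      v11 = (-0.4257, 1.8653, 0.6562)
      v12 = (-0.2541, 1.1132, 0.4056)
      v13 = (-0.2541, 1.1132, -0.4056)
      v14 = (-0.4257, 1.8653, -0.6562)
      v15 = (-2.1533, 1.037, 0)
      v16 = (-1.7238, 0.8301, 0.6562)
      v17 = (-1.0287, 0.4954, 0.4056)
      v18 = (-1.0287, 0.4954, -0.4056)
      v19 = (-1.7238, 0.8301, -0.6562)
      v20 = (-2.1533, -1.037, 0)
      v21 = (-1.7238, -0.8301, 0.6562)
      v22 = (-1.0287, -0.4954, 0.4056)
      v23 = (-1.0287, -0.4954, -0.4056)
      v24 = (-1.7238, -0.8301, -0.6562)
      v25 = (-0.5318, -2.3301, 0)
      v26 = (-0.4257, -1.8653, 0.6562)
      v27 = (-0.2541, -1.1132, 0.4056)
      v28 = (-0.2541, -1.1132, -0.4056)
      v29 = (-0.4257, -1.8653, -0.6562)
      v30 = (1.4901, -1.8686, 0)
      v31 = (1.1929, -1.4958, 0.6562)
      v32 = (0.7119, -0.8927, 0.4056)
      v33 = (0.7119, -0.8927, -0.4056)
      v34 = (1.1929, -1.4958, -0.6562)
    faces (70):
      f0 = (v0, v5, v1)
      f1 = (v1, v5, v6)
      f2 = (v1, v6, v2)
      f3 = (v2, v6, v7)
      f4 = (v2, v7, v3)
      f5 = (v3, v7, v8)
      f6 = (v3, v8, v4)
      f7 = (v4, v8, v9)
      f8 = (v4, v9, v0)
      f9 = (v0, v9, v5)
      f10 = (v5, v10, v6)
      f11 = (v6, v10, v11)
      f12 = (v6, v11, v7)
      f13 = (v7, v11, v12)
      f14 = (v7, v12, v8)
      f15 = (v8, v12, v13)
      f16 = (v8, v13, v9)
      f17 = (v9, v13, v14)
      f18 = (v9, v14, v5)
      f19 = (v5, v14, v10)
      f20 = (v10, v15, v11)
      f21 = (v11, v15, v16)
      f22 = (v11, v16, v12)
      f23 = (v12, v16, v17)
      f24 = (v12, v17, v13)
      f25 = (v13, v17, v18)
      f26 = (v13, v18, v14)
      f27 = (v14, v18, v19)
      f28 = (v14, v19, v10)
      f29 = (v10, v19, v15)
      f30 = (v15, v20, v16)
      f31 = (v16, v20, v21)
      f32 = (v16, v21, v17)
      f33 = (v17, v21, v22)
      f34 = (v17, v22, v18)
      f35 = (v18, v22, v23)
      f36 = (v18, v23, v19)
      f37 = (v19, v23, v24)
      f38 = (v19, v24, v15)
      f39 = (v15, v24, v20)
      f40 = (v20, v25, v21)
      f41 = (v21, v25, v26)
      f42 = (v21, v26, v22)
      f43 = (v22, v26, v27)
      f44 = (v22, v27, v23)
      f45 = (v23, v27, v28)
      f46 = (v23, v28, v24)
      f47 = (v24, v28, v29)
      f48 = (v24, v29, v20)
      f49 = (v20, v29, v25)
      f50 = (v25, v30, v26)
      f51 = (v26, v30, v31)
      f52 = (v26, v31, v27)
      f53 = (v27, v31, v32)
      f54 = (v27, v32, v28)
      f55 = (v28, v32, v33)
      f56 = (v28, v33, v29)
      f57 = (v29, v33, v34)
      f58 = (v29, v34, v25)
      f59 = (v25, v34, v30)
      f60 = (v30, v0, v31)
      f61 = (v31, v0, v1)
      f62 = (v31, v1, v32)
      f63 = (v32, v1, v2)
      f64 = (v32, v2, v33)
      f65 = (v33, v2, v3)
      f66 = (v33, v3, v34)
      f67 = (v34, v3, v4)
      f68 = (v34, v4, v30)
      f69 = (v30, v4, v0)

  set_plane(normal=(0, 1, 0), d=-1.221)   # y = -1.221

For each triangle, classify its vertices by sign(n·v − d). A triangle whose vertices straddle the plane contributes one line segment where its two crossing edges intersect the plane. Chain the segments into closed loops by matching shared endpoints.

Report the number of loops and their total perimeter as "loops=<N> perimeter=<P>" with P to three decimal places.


Straddling triangles (18 of 70):
  (v20,v25,v21) [+-+] → (-1.92257, -1.221, 0)–(-1.41316, -1.221, 0.485194)  len=0.7035
  (v21,v25,v26) [+--] → (-1.41316, -1.221, 0.485194)–(-1.23363, -1.221, 0.6562)  len=0.2479
  (v21,v26,v22) [+-+] → (-1.23363, -1.221, 0.6562)–(-0.709307, -1.221, 0.538336)  len=0.5374
  (v22,v26,v27) [+-+] → (-0.709307, -1.221, 0.538336)–(-0.278696, -1.221, 0.441519)  len=0.4414
  (v24,v28,v29) [++-] → (-0.278696, -1.221, -0.441519)–(-1.23363, -1.221, -0.6562)  len=0.9788
  (v24,v29,v20) [+-+] → (-1.23363, -1.221, -0.6562)–(-1.76953, -1.221, -0.145769)  len=0.7401
  (v20,v29,v25) [+--] → (-1.76953, -1.221, -0.145769)–(-1.92257, -1.221, 0)  len=0.2114
  (v26,v31,v27) [--+] → (0.153602, -1.221, 0.476208)–(-0.278696, -1.221, 0.441519)  len=0.4337
  (v27,v31,v32) [+-+] → (0.153602, -1.221, 0.476208)–(0.973734, -1.221, 0.542015)  len=0.8228
  (v28,v33,v29) [++-] → (0.327904, -1.221, -0.49019)–(-0.278696, -1.221, -0.441519)  len=0.6085
  (v29,v33,v34) [-+-] → (0.327904, -1.221, -0.49019)–(0.973734, -1.221, -0.542015)  len=0.6479
  (v30,v0,v31) [-+-] → (1.80198, -1.221, 0)–(1.41282, -1.221, 0.535647)  len=0.6621
  (v31,v0,v1) [-++] → (1.41282, -1.221, 0.535647)–(1.32523, -1.221, 0.6562)  len=0.1490
  (v31,v1,v32) [-++] → (1.32523, -1.221, 0.6562)–(0.973734, -1.221, 0.542015)  len=0.3696
  (v33,v3,v34) [++-] → (1.18351, -1.221, -0.610161)–(0.973734, -1.221, -0.542015)  len=0.2206
  (v34,v3,v4) [-++] → (1.18351, -1.221, -0.610161)–(1.32523, -1.221, -0.6562)  len=0.1490
  (v34,v4,v30) [-+-] → (1.32523, -1.221, -0.6562)–(1.63673, -1.221, -0.227419)  len=0.5300
  (v30,v4,v0) [-++] → (1.63673, -1.221, -0.227419)–(1.80198, -1.221, 0)  len=0.2811

Chained into 1 loop(s):
  loop 1: 18 segments, perimeter = 8.7347
Total perimeter = 8.735

loops=1 perimeter=8.735


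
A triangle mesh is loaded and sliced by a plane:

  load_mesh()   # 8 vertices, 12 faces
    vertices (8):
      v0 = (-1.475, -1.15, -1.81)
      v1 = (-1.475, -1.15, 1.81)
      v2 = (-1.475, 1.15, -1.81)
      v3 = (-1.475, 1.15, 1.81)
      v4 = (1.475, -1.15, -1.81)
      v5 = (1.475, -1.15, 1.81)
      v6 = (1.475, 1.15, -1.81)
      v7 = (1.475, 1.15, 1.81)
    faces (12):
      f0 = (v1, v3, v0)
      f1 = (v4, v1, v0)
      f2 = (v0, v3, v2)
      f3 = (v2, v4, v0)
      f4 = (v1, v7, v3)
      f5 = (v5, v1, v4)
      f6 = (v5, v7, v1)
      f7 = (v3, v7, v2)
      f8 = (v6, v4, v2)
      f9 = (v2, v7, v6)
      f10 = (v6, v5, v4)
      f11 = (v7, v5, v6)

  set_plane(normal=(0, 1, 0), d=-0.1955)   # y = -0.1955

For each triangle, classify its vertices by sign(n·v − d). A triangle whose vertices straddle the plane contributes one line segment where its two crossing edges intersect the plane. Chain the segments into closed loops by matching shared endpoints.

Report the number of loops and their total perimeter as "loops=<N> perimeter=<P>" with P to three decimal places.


Straddling triangles (8 of 12):
  (v1,v3,v0) [-+-] → (-1.475, -0.1955, 1.81)–(-1.475, -0.1955, -0.3077)  len=2.1177
  (v0,v3,v2) [-++] → (-1.475, -0.1955, -0.3077)–(-1.475, -0.1955, -1.81)  len=1.5023
  (v2,v4,v0) [+--] → (0.25075, -0.1955, -1.81)–(-1.475, -0.1955, -1.81)  len=1.7257
  (v1,v7,v3) [-++] → (-0.25075, -0.1955, 1.81)–(-1.475, -0.1955, 1.81)  len=1.2243
  (v5,v7,v1) [-+-] → (1.475, -0.1955, 1.81)–(-0.25075, -0.1955, 1.81)  len=1.7257
  (v6,v4,v2) [+-+] → (1.475, -0.1955, -1.81)–(0.25075, -0.1955, -1.81)  len=1.2243
  (v6,v5,v4) [+--] → (1.475, -0.1955, 0.3077)–(1.475, -0.1955, -1.81)  len=2.1177
  (v7,v5,v6) [+-+] → (1.475, -0.1955, 1.81)–(1.475, -0.1955, 0.3077)  len=1.5023

Chained into 1 loop(s):
  loop 1: 8 segments, perimeter = 13.1400
Total perimeter = 13.140

loops=1 perimeter=13.140


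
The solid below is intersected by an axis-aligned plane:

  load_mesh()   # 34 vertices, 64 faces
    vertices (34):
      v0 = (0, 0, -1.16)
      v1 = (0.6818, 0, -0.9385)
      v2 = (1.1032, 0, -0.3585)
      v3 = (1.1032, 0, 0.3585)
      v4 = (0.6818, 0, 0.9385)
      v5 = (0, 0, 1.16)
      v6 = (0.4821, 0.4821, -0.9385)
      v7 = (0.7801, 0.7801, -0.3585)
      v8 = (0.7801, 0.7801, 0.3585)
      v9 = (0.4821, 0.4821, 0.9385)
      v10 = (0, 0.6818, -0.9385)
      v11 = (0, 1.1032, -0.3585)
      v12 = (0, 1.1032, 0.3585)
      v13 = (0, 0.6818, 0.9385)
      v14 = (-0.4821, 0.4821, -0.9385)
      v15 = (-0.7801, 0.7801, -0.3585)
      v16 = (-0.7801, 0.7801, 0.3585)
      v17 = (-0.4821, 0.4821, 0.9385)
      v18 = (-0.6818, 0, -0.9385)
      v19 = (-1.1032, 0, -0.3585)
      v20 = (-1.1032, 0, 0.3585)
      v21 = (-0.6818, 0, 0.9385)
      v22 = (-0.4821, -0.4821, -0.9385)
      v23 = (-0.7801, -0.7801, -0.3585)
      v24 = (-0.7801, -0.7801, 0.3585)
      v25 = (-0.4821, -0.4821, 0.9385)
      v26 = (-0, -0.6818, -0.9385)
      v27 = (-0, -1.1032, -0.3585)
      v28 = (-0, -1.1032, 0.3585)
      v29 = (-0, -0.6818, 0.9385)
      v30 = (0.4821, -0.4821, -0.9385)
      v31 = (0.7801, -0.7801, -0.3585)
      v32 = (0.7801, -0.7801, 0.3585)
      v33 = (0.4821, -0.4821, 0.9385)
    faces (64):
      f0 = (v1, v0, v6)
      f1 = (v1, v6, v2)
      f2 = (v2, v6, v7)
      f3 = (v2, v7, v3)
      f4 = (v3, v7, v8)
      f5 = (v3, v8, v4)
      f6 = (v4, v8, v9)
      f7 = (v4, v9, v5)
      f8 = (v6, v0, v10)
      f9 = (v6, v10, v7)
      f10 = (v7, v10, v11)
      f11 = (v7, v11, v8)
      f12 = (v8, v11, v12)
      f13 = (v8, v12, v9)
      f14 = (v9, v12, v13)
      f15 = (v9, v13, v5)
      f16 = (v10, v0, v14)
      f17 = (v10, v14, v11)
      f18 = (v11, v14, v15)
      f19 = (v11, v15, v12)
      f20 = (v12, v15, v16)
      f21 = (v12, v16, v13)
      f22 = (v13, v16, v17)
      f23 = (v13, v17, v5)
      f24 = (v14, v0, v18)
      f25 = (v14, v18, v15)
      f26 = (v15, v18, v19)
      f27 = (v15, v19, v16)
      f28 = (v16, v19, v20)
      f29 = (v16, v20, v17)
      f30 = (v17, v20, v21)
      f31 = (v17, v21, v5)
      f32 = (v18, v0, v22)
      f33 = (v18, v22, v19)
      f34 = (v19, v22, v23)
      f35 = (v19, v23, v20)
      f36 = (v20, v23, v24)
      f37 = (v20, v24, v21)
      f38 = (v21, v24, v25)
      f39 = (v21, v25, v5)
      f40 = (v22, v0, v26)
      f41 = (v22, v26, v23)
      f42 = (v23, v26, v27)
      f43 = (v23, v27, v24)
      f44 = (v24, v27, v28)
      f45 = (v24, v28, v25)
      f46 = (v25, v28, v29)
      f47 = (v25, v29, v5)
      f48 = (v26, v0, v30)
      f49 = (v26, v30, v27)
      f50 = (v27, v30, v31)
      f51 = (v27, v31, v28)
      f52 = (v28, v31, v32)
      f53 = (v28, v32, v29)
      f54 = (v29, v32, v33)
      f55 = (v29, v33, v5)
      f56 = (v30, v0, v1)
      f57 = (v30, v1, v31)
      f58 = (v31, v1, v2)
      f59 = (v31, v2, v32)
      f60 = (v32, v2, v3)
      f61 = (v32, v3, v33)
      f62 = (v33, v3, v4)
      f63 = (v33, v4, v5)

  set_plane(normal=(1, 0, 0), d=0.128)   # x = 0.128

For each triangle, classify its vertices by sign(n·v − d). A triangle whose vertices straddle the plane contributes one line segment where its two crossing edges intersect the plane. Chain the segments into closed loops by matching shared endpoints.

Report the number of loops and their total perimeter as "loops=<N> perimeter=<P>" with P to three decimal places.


loops=1 perimeter=6.924

Straddling triangles (20 of 64):
  (v1,v0,v6) [+-+] → (0.128, 0, -1.11842)–(0.128, 0.128, -1.10119)  len=0.1292
  (v4,v9,v5) [++-] → (0.128, 0.128, 1.10119)–(0.128, 0, 1.11842)  len=0.1292
  (v6,v0,v10) [+--] → (0.128, 0.128, -1.10119)–(0.128, 0.628779, -0.9385)  len=0.5265
  (v6,v10,v7) [+-+] → (0.128, 0.628779, -0.9385)–(0.128, 0.697929, -0.843333)  len=0.1176
  (v7,v10,v11) [+--] → (0.128, 0.697929, -0.843333)–(0.128, 1.05019, -0.3585)  len=0.5993
  (v7,v11,v8) [+-+] → (0.128, 1.05019, -0.3585)–(0.128, 1.05019, -0.240854)  len=0.1176
  (v8,v11,v12) [+--] → (0.128, 1.05019, -0.240854)–(0.128, 1.05019, 0.3585)  len=0.5994
  (v8,v12,v9) [+-+] → (0.128, 1.05019, 0.3585)–(0.128, 0.938295, 0.512493)  len=0.1904
  (v9,v12,v13) [+--] → (0.128, 0.938295, 0.512493)–(0.128, 0.628779, 0.9385)  len=0.5266
  (v9,v13,v5) [+--] → (0.128, 0.628779, 0.9385)–(0.128, 0.128, 1.10119)  len=0.5265
  (v26,v0,v30) [--+] → (0.128, -0.128, -1.10119)–(0.128, -0.628779, -0.9385)  len=0.5265
  (v26,v30,v27) [-+-] → (0.128, -0.628779, -0.9385)–(0.128, -0.938295, -0.512493)  len=0.5266
  (v27,v30,v31) [-++] → (0.128, -0.938295, -0.512493)–(0.128, -1.05019, -0.3585)  len=0.1904
  (v27,v31,v28) [-+-] → (0.128, -1.05019, -0.3585)–(0.128, -1.05019, 0.240854)  len=0.5994
  (v28,v31,v32) [-++] → (0.128, -1.05019, 0.240854)–(0.128, -1.05019, 0.3585)  len=0.1176
  (v28,v32,v29) [-+-] → (0.128, -1.05019, 0.3585)–(0.128, -0.697929, 0.843333)  len=0.5993
  (v29,v32,v33) [-++] → (0.128, -0.697929, 0.843333)–(0.128, -0.628779, 0.9385)  len=0.1176
  (v29,v33,v5) [-+-] → (0.128, -0.628779, 0.9385)–(0.128, -0.128, 1.10119)  len=0.5265
  (v30,v0,v1) [+-+] → (0.128, -0.128, -1.10119)–(0.128, 0, -1.11842)  len=0.1292
  (v33,v4,v5) [++-] → (0.128, 0, 1.11842)–(0.128, -0.128, 1.10119)  len=0.1292

Chained into 1 loop(s):
  loop 1: 20 segments, perimeter = 6.9245
Total perimeter = 6.924


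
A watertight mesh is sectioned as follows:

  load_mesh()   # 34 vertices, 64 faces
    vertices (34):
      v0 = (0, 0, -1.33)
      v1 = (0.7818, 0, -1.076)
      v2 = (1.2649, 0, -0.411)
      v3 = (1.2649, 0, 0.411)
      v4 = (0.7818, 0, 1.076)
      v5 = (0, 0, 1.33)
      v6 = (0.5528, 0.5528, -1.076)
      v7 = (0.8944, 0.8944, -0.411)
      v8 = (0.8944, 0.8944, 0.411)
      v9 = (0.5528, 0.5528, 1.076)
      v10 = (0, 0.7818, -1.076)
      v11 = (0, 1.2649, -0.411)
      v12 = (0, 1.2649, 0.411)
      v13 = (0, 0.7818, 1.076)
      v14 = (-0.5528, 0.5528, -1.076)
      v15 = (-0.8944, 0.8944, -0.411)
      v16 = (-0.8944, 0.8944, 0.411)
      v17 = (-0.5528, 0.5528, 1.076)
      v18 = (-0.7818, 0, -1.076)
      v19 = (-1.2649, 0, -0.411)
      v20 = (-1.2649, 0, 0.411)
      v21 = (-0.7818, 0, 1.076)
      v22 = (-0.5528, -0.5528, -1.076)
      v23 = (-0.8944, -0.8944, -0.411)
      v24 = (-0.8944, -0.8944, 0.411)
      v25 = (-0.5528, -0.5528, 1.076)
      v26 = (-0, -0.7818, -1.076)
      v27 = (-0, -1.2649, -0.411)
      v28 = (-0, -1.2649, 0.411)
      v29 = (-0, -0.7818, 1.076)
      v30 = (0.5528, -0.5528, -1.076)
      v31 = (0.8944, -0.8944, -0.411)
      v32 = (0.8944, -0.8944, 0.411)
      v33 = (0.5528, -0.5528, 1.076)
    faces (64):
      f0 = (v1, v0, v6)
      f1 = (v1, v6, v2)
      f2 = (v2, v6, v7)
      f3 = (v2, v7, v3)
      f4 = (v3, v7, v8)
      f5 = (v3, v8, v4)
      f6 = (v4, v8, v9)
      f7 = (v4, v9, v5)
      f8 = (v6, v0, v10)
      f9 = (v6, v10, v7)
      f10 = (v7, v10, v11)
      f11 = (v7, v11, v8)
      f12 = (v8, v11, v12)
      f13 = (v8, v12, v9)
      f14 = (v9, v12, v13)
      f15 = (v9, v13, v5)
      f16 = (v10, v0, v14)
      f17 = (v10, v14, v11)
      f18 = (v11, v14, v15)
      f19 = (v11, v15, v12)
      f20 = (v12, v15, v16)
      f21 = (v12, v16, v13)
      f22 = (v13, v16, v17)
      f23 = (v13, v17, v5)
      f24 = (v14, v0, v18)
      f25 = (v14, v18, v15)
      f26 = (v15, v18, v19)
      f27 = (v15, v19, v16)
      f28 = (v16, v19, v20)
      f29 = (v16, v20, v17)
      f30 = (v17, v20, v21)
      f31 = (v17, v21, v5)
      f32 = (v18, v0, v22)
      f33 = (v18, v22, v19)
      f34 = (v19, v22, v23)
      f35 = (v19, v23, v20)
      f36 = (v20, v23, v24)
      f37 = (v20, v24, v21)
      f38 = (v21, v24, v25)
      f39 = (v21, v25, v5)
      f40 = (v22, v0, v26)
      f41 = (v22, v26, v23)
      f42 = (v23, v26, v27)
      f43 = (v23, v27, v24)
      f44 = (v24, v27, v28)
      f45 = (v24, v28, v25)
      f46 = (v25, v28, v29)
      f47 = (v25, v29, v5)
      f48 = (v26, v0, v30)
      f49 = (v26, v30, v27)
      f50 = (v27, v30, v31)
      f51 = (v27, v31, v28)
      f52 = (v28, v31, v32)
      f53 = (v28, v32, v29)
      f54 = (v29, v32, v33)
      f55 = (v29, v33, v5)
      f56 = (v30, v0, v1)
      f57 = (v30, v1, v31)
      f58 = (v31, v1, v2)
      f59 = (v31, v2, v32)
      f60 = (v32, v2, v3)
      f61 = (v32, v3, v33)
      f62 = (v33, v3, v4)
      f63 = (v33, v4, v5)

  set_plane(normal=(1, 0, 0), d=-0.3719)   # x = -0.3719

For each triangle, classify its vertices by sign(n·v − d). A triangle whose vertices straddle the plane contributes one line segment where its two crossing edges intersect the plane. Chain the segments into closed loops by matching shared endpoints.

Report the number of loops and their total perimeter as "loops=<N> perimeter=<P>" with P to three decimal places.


loops=1 perimeter=7.509

Straddling triangles (20 of 64):
  (v10,v0,v14) [++-] → (-0.3719, 0.3719, -1.15912)–(-0.3719, 0.627739, -1.076)  len=0.2690
  (v10,v14,v11) [+-+] → (-0.3719, 0.627739, -1.076)–(-0.3719, 0.78583, -0.858383)  len=0.2690
  (v11,v14,v15) [+--] → (-0.3719, 0.78583, -0.858383)–(-0.3719, 1.11084, -0.411)  len=0.5530
  (v11,v15,v12) [+-+] → (-0.3719, 1.11084, -0.411)–(-0.3719, 1.11084, 0.0692046)  len=0.4802
  (v12,v15,v16) [+--] → (-0.3719, 1.11084, 0.0692046)–(-0.3719, 1.11084, 0.411)  len=0.3418
  (v12,v16,v13) [+-+] → (-0.3719, 1.11084, 0.411)–(-0.3719, 0.82862, 0.799487)  len=0.4802
  (v13,v16,v17) [+--] → (-0.3719, 0.82862, 0.799487)–(-0.3719, 0.627739, 1.076)  len=0.3418
  (v13,v17,v5) [+-+] → (-0.3719, 0.627739, 1.076)–(-0.3719, 0.3719, 1.15912)  len=0.2690
  (v14,v0,v18) [-+-] → (-0.3719, 0.3719, -1.15912)–(-0.3719, 0, -1.20917)  len=0.3753
  (v17,v21,v5) [--+] → (-0.3719, 0, 1.20917)–(-0.3719, 0.3719, 1.15912)  len=0.3753
  (v18,v0,v22) [-+-] → (-0.3719, 0, -1.20917)–(-0.3719, -0.3719, -1.15912)  len=0.3753
  (v21,v25,v5) [--+] → (-0.3719, -0.3719, 1.15912)–(-0.3719, 0, 1.20917)  len=0.3753
  (v22,v0,v26) [-++] → (-0.3719, -0.3719, -1.15912)–(-0.3719, -0.627739, -1.076)  len=0.2690
  (v22,v26,v23) [-+-] → (-0.3719, -0.627739, -1.076)–(-0.3719, -0.82862, -0.799487)  len=0.3418
  (v23,v26,v27) [-++] → (-0.3719, -0.82862, -0.799487)–(-0.3719, -1.11084, -0.411)  len=0.4802
  (v23,v27,v24) [-+-] → (-0.3719, -1.11084, -0.411)–(-0.3719, -1.11084, -0.0692046)  len=0.3418
  (v24,v27,v28) [-++] → (-0.3719, -1.11084, -0.0692046)–(-0.3719, -1.11084, 0.411)  len=0.4802
  (v24,v28,v25) [-+-] → (-0.3719, -1.11084, 0.411)–(-0.3719, -0.78583, 0.858383)  len=0.5530
  (v25,v28,v29) [-++] → (-0.3719, -0.78583, 0.858383)–(-0.3719, -0.627739, 1.076)  len=0.2690
  (v25,v29,v5) [-++] → (-0.3719, -0.627739, 1.076)–(-0.3719, -0.3719, 1.15912)  len=0.2690

Chained into 1 loop(s):
  loop 1: 20 segments, perimeter = 7.5089
Total perimeter = 7.509


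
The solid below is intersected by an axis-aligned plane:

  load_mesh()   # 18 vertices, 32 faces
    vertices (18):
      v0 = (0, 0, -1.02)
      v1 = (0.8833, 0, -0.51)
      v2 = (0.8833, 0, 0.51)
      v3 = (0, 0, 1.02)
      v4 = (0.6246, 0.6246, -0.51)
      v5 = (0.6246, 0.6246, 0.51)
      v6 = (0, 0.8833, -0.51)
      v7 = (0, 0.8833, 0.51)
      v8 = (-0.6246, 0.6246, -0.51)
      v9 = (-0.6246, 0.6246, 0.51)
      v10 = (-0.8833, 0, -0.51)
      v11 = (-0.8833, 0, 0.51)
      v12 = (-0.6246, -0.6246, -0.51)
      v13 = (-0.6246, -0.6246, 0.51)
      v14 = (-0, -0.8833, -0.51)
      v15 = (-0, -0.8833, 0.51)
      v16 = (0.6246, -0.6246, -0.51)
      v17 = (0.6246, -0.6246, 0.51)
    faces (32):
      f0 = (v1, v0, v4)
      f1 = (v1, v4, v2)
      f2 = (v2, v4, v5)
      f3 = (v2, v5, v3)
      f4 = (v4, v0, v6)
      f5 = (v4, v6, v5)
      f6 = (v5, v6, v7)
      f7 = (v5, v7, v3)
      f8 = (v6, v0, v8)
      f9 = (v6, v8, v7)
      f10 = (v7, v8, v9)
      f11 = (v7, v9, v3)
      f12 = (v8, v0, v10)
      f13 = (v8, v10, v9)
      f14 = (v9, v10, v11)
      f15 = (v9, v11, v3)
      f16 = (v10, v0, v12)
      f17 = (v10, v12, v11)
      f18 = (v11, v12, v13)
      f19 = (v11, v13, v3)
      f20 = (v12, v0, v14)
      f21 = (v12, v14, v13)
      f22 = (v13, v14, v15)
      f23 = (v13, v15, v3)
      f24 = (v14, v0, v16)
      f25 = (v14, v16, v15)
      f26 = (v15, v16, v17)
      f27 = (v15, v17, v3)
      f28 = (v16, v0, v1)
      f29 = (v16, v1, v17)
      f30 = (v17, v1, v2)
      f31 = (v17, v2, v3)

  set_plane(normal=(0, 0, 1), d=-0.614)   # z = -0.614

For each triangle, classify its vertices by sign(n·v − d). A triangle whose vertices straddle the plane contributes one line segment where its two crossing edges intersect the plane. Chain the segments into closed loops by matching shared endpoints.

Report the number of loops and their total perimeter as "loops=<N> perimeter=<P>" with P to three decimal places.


Straddling triangles (8 of 32):
  (v1,v0,v4) [+-+] → (0.703176, 0, -0.614)–(0.497231, 0.497231, -0.614)  len=0.5382
  (v4,v0,v6) [+-+] → (0.497231, 0.497231, -0.614)–(0, 0.703176, -0.614)  len=0.5382
  (v6,v0,v8) [+-+] → (0, 0.703176, -0.614)–(-0.497231, 0.497231, -0.614)  len=0.5382
  (v8,v0,v10) [+-+] → (-0.497231, 0.497231, -0.614)–(-0.703176, 0, -0.614)  len=0.5382
  (v10,v0,v12) [+-+] → (-0.703176, 0, -0.614)–(-0.497231, -0.497231, -0.614)  len=0.5382
  (v12,v0,v14) [+-+] → (-0.497231, -0.497231, -0.614)–(0, -0.703176, -0.614)  len=0.5382
  (v14,v0,v16) [+-+] → (0, -0.703176, -0.614)–(0.497231, -0.497231, -0.614)  len=0.5382
  (v16,v0,v1) [+-+] → (0.497231, -0.497231, -0.614)–(0.703176, 0, -0.614)  len=0.5382

Chained into 1 loop(s):
  loop 1: 8 segments, perimeter = 4.3055
Total perimeter = 4.306

loops=1 perimeter=4.306


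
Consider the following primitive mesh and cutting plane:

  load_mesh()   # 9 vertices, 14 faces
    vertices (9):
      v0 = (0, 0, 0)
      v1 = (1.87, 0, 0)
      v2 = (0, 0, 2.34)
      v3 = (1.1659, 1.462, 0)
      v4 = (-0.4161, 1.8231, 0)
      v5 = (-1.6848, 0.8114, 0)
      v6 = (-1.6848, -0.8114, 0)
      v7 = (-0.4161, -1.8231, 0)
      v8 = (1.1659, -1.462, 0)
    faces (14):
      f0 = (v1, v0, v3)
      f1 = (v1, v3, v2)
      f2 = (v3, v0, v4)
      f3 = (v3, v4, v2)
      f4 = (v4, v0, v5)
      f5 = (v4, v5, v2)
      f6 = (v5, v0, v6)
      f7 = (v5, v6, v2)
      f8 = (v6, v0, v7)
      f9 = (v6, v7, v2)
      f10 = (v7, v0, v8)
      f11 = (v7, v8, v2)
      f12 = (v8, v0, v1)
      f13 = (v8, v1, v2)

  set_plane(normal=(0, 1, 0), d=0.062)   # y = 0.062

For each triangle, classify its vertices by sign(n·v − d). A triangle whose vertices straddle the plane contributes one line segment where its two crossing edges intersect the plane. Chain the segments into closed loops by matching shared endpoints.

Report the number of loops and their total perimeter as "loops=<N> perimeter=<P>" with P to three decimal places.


Straddling triangles (8 of 14):
  (v1,v0,v3) [--+] → (0.0494431, 0.062, 0)–(1.84014, 0.062, 0)  len=1.7907
  (v1,v3,v2) [-+-] → (1.84014, 0.062, 0)–(0.0494431, 0.062, 2.24077)  len=2.8684
  (v3,v0,v4) [+-+] → (0.0494431, 0.062, 0)–(-0.0141507, 0.062, 0)  len=0.0636
  (v3,v4,v2) [++-] → (-0.0141507, 0.062, 2.26042)–(0.0494431, 0.062, 2.24077)  len=0.0666
  (v4,v0,v5) [+-+] → (-0.0141507, 0.062, 0)–(-0.128737, 0.062, 0)  len=0.1146
  (v4,v5,v2) [++-] → (-0.128737, 0.062, 2.1612)–(-0.0141507, 0.062, 2.26042)  len=0.1516
  (v5,v0,v6) [+--] → (-0.128737, 0.062, 0)–(-1.6848, 0.062, 0)  len=1.5561
  (v5,v6,v2) [+--] → (-1.6848, 0.062, 0)–(-0.128737, 0.062, 2.1612)  len=2.6631

Chained into 1 loop(s):
  loop 1: 8 segments, perimeter = 9.2746
Total perimeter = 9.275

loops=1 perimeter=9.275


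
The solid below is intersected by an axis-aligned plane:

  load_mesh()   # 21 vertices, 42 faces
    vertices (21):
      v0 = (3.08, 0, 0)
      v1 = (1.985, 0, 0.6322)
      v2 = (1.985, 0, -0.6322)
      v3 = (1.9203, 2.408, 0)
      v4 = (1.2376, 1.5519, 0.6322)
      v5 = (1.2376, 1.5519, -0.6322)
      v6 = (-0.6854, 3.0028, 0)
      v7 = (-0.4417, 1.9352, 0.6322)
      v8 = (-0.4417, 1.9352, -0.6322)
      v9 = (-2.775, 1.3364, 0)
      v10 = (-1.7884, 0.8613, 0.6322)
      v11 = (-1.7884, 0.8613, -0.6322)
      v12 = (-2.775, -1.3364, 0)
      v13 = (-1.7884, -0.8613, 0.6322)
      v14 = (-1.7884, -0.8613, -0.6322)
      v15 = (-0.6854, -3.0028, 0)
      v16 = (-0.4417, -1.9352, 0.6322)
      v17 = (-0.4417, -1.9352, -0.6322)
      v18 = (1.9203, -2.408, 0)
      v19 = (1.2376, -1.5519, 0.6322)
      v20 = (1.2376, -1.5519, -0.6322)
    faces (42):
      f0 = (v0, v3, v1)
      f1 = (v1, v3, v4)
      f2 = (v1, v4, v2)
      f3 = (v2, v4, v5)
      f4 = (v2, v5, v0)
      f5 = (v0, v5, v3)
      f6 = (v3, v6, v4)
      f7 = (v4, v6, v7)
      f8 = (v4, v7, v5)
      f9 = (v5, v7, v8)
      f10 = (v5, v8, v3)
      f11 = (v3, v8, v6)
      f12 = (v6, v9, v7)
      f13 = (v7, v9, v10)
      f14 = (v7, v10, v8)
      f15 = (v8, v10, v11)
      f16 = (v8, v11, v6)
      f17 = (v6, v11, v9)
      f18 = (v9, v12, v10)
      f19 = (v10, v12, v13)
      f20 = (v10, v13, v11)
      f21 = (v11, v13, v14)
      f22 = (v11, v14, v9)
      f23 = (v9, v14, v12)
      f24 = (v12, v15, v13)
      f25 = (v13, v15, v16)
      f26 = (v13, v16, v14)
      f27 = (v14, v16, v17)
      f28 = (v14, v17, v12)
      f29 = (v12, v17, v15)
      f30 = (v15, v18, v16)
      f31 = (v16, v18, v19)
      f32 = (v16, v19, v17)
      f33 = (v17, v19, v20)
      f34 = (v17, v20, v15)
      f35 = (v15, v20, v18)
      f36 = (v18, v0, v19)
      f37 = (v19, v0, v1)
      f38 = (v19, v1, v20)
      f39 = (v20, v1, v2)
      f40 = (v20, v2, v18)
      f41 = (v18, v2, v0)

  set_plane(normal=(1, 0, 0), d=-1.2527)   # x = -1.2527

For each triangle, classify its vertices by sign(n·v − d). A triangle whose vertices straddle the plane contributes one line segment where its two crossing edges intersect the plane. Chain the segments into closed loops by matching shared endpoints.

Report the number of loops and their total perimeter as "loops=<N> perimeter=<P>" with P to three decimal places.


Straddling triangles (12 of 42):
  (v6,v9,v7) [+-+] → (-1.2527, 2.55039, 0)–(-1.2527, 1.72707, 0.412462)  len=0.9209
  (v7,v9,v10) [+--] → (-1.2527, 1.72707, 0.412462)–(-1.2527, 1.28848, 0.6322)  len=0.4906
  (v7,v10,v8) [+-+] → (-1.2527, 1.28848, 0.6322)–(-1.2527, 1.28848, 0.129238)  len=0.5030
  (v8,v10,v11) [+--] → (-1.2527, 1.28848, 0.129238)–(-1.2527, 1.28848, -0.6322)  len=0.7614
  (v8,v11,v6) [+-+] → (-1.2527, 1.28848, -0.6322)–(-1.2527, 1.90137, -0.325156)  len=0.6855
  (v6,v11,v9) [+--] → (-1.2527, 1.90137, -0.325156)–(-1.2527, 2.55039, 0)  len=0.7259
  (v12,v15,v13) [-+-] → (-1.2527, -2.55039, 0)–(-1.2527, -1.90137, 0.325156)  len=0.7259
  (v13,v15,v16) [-++] → (-1.2527, -1.90137, 0.325156)–(-1.2527, -1.28848, 0.6322)  len=0.6855
  (v13,v16,v14) [-+-] → (-1.2527, -1.28848, 0.6322)–(-1.2527, -1.28848, -0.129238)  len=0.7614
  (v14,v16,v17) [-++] → (-1.2527, -1.28848, -0.129238)–(-1.2527, -1.28848, -0.6322)  len=0.5030
  (v14,v17,v12) [-+-] → (-1.2527, -1.28848, -0.6322)–(-1.2527, -1.72707, -0.412462)  len=0.4906
  (v12,v17,v15) [-++] → (-1.2527, -1.72707, -0.412462)–(-1.2527, -2.55039, 0)  len=0.9209

Chained into 2 loop(s):
  loop 1: 6 segments, perimeter = 4.0872
  loop 2: 6 segments, perimeter = 4.0872
Total perimeter = 8.174

loops=2 perimeter=8.174


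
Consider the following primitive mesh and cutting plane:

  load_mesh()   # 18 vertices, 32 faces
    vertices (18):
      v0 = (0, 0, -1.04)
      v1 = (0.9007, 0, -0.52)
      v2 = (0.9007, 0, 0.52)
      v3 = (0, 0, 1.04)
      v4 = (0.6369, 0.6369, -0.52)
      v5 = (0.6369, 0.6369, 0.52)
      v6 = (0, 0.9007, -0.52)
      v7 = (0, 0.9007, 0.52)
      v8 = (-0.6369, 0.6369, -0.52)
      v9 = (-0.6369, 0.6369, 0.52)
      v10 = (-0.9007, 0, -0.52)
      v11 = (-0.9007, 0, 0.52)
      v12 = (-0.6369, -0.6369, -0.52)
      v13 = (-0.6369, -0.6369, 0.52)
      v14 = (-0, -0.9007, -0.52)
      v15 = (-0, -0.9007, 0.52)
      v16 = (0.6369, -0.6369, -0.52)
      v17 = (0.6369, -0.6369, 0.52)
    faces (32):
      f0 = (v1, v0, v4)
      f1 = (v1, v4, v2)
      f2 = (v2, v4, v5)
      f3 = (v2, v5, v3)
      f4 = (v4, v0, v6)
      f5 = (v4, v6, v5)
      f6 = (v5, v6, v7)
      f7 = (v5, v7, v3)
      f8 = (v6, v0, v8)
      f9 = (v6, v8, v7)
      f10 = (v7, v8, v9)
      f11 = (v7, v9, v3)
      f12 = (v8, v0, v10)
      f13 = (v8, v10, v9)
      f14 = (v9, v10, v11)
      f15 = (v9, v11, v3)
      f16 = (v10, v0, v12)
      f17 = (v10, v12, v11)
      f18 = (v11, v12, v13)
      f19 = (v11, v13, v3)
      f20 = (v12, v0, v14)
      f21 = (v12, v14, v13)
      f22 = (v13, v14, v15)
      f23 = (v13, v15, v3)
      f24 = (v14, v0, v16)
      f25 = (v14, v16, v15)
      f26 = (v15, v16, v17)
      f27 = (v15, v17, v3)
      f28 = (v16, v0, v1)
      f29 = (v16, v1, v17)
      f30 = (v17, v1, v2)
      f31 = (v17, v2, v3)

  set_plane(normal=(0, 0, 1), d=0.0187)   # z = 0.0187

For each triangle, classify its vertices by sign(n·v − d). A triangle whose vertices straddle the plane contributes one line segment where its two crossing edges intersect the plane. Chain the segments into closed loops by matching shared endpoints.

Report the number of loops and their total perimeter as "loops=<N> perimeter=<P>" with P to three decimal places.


Straddling triangles (16 of 32):
  (v1,v4,v2) [--+] → (0.773543, 0.306998, 0.0187)–(0.9007, 0, 0.0187)  len=0.3323
  (v2,v4,v5) [+-+] → (0.773543, 0.306998, 0.0187)–(0.6369, 0.6369, 0.0187)  len=0.3571
  (v4,v6,v5) [--+] → (0.329902, 0.764057, 0.0187)–(0.6369, 0.6369, 0.0187)  len=0.3323
  (v5,v6,v7) [+-+] → (0.329902, 0.764057, 0.0187)–(0, 0.9007, 0.0187)  len=0.3571
  (v6,v8,v7) [--+] → (-0.306998, 0.773543, 0.0187)–(0, 0.9007, 0.0187)  len=0.3323
  (v7,v8,v9) [+-+] → (-0.306998, 0.773543, 0.0187)–(-0.6369, 0.6369, 0.0187)  len=0.3571
  (v8,v10,v9) [--+] → (-0.764057, 0.329902, 0.0187)–(-0.6369, 0.6369, 0.0187)  len=0.3323
  (v9,v10,v11) [+-+] → (-0.764057, 0.329902, 0.0187)–(-0.9007, 0, 0.0187)  len=0.3571
  (v10,v12,v11) [--+] → (-0.773543, -0.306998, 0.0187)–(-0.9007, 0, 0.0187)  len=0.3323
  (v11,v12,v13) [+-+] → (-0.773543, -0.306998, 0.0187)–(-0.6369, -0.6369, 0.0187)  len=0.3571
  (v12,v14,v13) [--+] → (-0.329902, -0.764057, 0.0187)–(-0.6369, -0.6369, 0.0187)  len=0.3323
  (v13,v14,v15) [+-+] → (-0.329902, -0.764057, 0.0187)–(0, -0.9007, 0.0187)  len=0.3571
  (v14,v16,v15) [--+] → (0.306998, -0.773543, 0.0187)–(0, -0.9007, 0.0187)  len=0.3323
  (v15,v16,v17) [+-+] → (0.306998, -0.773543, 0.0187)–(0.6369, -0.6369, 0.0187)  len=0.3571
  (v16,v1,v17) [--+] → (0.764057, -0.329902, 0.0187)–(0.6369, -0.6369, 0.0187)  len=0.3323
  (v17,v1,v2) [+-+] → (0.764057, -0.329902, 0.0187)–(0.9007, 0, 0.0187)  len=0.3571

Chained into 1 loop(s):
  loop 1: 16 segments, perimeter = 5.5150
Total perimeter = 5.515

loops=1 perimeter=5.515


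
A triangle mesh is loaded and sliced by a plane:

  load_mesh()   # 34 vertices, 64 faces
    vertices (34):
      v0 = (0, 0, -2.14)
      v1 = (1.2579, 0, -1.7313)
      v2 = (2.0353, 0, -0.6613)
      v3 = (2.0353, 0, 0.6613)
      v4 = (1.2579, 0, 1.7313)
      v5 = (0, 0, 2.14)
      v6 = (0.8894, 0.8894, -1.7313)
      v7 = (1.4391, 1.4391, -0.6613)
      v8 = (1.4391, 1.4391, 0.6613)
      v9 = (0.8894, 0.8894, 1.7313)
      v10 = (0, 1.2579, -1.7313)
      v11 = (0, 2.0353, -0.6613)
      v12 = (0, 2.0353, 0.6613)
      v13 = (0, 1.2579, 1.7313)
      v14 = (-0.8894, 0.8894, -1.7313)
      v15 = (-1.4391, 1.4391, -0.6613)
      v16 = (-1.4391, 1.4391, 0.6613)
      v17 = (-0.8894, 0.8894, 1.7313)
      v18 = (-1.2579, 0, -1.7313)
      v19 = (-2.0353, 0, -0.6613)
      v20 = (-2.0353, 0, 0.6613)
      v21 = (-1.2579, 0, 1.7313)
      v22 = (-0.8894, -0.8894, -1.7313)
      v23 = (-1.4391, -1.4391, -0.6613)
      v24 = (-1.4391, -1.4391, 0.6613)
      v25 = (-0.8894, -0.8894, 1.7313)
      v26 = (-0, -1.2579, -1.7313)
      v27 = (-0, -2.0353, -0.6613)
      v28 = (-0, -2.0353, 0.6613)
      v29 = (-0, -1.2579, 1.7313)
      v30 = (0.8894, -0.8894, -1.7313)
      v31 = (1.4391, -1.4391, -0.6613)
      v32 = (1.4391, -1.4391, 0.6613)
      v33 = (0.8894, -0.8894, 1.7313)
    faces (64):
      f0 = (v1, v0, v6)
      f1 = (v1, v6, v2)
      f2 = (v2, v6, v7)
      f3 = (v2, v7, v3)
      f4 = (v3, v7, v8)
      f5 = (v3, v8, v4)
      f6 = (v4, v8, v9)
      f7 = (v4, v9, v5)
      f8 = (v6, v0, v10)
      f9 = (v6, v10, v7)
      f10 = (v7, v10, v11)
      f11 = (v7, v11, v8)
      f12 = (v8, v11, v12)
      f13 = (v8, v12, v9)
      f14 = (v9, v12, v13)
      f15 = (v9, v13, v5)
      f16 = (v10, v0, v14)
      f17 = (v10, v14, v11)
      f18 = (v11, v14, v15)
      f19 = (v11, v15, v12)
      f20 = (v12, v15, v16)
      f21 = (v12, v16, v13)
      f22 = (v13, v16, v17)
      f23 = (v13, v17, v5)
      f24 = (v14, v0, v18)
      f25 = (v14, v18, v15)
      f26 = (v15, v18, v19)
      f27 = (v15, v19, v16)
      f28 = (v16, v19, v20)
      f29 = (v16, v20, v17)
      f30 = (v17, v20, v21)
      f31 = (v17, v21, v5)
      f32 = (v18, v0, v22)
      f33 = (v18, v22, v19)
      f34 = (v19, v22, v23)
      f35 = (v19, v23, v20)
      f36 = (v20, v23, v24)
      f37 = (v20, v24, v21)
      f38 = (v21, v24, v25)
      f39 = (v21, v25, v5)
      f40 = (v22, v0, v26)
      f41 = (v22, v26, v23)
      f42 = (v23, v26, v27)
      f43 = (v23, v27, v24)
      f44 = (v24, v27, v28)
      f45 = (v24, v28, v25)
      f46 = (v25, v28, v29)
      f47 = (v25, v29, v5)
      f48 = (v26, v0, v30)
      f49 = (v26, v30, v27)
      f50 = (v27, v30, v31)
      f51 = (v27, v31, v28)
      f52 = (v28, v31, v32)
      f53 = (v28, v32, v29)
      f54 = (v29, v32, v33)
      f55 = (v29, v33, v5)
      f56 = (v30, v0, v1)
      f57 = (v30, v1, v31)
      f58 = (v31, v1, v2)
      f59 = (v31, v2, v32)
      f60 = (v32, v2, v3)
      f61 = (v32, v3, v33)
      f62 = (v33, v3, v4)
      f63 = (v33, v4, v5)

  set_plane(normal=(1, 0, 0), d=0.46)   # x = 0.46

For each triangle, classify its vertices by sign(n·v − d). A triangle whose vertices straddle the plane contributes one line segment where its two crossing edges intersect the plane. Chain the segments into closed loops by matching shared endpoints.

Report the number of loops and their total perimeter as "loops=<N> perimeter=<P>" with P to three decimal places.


Straddling triangles (20 of 64):
  (v1,v0,v6) [+-+] → (0.46, 0, -1.99054)–(0.46, 0.46, -1.92862)  len=0.4641
  (v4,v9,v5) [++-] → (0.46, 0.46, 1.92862)–(0.46, 0, 1.99054)  len=0.4641
  (v6,v0,v10) [+--] → (0.46, 0.46, -1.92862)–(0.46, 1.06731, -1.7313)  len=0.6386
  (v6,v10,v7) [+-+] → (0.46, 1.06731, -1.7313)–(0.46, 1.31582, -1.38928)  len=0.4228
  (v7,v10,v11) [+--] → (0.46, 1.31582, -1.38928)–(0.46, 1.84473, -0.6613)  len=0.8998
  (v7,v11,v8) [+-+] → (0.46, 1.84473, -0.6613)–(0.46, 1.84473, -0.238539)  len=0.4228
  (v8,v11,v12) [+--] → (0.46, 1.84473, -0.238539)–(0.46, 1.84473, 0.6613)  len=0.8998
  (v8,v12,v9) [+-+] → (0.46, 1.84473, 0.6613)–(0.46, 1.44264, 1.21471)  len=0.6841
  (v9,v12,v13) [+--] → (0.46, 1.44264, 1.21471)–(0.46, 1.06731, 1.7313)  len=0.6385
  (v9,v13,v5) [+--] → (0.46, 1.06731, 1.7313)–(0.46, 0.46, 1.92862)  len=0.6386
  (v26,v0,v30) [--+] → (0.46, -0.46, -1.92862)–(0.46, -1.06731, -1.7313)  len=0.6386
  (v26,v30,v27) [-+-] → (0.46, -1.06731, -1.7313)–(0.46, -1.44264, -1.21471)  len=0.6385
  (v27,v30,v31) [-++] → (0.46, -1.44264, -1.21471)–(0.46, -1.84473, -0.6613)  len=0.6841
  (v27,v31,v28) [-+-] → (0.46, -1.84473, -0.6613)–(0.46, -1.84473, 0.238539)  len=0.8998
  (v28,v31,v32) [-++] → (0.46, -1.84473, 0.238539)–(0.46, -1.84473, 0.6613)  len=0.4228
  (v28,v32,v29) [-+-] → (0.46, -1.84473, 0.6613)–(0.46, -1.31582, 1.38928)  len=0.8998
  (v29,v32,v33) [-++] → (0.46, -1.31582, 1.38928)–(0.46, -1.06731, 1.7313)  len=0.4228
  (v29,v33,v5) [-+-] → (0.46, -1.06731, 1.7313)–(0.46, -0.46, 1.92862)  len=0.6386
  (v30,v0,v1) [+-+] → (0.46, -0.46, -1.92862)–(0.46, 0, -1.99054)  len=0.4641
  (v33,v4,v5) [++-] → (0.46, 0, 1.99054)–(0.46, -0.46, 1.92862)  len=0.4641

Chained into 1 loop(s):
  loop 1: 20 segments, perimeter = 12.3465
Total perimeter = 12.346

loops=1 perimeter=12.346


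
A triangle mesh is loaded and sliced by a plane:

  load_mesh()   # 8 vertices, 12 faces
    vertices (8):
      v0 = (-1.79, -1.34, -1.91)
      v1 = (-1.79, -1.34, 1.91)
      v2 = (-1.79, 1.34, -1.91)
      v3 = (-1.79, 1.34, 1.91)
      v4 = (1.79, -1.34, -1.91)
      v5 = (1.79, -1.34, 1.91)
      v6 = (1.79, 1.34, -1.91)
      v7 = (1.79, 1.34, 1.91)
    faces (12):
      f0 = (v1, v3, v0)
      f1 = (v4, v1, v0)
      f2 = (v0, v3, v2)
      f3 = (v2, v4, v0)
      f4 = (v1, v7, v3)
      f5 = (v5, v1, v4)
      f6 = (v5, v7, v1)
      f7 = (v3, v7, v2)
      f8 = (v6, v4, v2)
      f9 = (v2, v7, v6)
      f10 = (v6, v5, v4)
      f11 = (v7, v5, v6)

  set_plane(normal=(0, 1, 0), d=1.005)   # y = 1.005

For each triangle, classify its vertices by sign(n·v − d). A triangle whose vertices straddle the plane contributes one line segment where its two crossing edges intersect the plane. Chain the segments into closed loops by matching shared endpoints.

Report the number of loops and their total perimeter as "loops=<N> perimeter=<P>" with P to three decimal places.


loops=1 perimeter=14.800

Straddling triangles (8 of 12):
  (v1,v3,v0) [-+-] → (-1.79, 1.005, 1.91)–(-1.79, 1.005, 1.4325)  len=0.4775
  (v0,v3,v2) [-++] → (-1.79, 1.005, 1.4325)–(-1.79, 1.005, -1.91)  len=3.3425
  (v2,v4,v0) [+--] → (-1.3425, 1.005, -1.91)–(-1.79, 1.005, -1.91)  len=0.4475
  (v1,v7,v3) [-++] → (1.3425, 1.005, 1.91)–(-1.79, 1.005, 1.91)  len=3.1325
  (v5,v7,v1) [-+-] → (1.79, 1.005, 1.91)–(1.3425, 1.005, 1.91)  len=0.4475
  (v6,v4,v2) [+-+] → (1.79, 1.005, -1.91)–(-1.3425, 1.005, -1.91)  len=3.1325
  (v6,v5,v4) [+--] → (1.79, 1.005, -1.4325)–(1.79, 1.005, -1.91)  len=0.4775
  (v7,v5,v6) [+-+] → (1.79, 1.005, 1.91)–(1.79, 1.005, -1.4325)  len=3.3425

Chained into 1 loop(s):
  loop 1: 8 segments, perimeter = 14.8000
Total perimeter = 14.800


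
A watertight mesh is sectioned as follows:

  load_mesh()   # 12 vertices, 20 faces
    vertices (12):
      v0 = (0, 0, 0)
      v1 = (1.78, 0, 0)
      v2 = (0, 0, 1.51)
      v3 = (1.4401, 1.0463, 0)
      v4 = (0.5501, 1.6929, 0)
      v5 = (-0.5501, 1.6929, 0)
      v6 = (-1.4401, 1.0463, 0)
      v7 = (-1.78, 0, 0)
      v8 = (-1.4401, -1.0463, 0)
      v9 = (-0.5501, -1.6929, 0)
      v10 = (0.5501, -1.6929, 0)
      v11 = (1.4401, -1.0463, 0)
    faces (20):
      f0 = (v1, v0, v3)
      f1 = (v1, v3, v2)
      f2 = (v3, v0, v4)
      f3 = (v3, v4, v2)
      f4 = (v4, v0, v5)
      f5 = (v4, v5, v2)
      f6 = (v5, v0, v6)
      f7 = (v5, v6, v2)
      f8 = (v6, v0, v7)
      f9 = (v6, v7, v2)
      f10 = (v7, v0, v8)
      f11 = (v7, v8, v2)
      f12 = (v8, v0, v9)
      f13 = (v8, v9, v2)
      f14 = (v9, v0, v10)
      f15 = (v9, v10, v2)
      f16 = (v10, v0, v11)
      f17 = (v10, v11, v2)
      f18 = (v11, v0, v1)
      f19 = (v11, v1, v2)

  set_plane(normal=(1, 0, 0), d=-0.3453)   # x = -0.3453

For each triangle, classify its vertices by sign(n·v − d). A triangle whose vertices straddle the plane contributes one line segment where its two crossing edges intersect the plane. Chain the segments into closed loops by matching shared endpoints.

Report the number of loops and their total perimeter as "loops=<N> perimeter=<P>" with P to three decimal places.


Straddling triangles (12 of 20):
  (v4,v0,v5) [++-] → (-0.3453, 1.06264, 0)–(-0.3453, 1.6929, 0)  len=0.6303
  (v4,v5,v2) [+-+] → (-0.3453, 1.6929, 0)–(-0.3453, 1.06264, 0.562167)  len=0.8445
  (v5,v0,v6) [-+-] → (-0.3453, 1.06264, 0)–(-0.3453, 0.250877, 0)  len=0.8118
  (v5,v6,v2) [--+] → (-0.3453, 0.250877, 1.14794)–(-0.3453, 1.06264, 0.562167)  len=1.0010
  (v6,v0,v7) [-+-] → (-0.3453, 0.250877, 0)–(-0.3453, 0, 0)  len=0.2509
  (v6,v7,v2) [--+] → (-0.3453, 0, 1.21708)–(-0.3453, 0.250877, 1.14794)  len=0.2602
  (v7,v0,v8) [-+-] → (-0.3453, 0, 0)–(-0.3453, -0.250877, 0)  len=0.2509
  (v7,v8,v2) [--+] → (-0.3453, -0.250877, 1.14794)–(-0.3453, 0, 1.21708)  len=0.2602
  (v8,v0,v9) [-+-] → (-0.3453, -0.250877, 0)–(-0.3453, -1.06264, 0)  len=0.8118
  (v8,v9,v2) [--+] → (-0.3453, -1.06264, 0.562167)–(-0.3453, -0.250877, 1.14794)  len=1.0010
  (v9,v0,v10) [-++] → (-0.3453, -1.06264, 0)–(-0.3453, -1.6929, 0)  len=0.6303
  (v9,v10,v2) [-++] → (-0.3453, -1.6929, 0)–(-0.3453, -1.06264, 0.562167)  len=0.8445

Chained into 1 loop(s):
  loop 1: 12 segments, perimeter = 7.5974
Total perimeter = 7.597

loops=1 perimeter=7.597


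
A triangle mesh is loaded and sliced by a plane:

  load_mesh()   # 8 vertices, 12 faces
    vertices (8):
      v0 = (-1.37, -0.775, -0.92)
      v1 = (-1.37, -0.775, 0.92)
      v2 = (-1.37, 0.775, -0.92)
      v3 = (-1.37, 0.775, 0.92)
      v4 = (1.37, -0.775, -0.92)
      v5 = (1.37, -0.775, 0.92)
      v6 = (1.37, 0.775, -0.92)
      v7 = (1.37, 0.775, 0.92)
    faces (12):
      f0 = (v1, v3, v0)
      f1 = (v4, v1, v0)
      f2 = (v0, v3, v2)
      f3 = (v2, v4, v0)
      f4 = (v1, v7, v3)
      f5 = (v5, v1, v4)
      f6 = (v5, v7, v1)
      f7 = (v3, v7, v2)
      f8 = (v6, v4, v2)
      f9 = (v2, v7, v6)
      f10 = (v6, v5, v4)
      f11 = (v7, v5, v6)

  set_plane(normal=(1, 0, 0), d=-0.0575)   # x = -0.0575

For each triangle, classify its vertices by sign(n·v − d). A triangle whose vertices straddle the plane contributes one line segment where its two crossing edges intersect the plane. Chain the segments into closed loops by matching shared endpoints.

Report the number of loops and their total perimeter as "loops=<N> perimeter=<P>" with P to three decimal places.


Straddling triangles (8 of 12):
  (v4,v1,v0) [+--] → (-0.0575, -0.775, 0.0386131)–(-0.0575, -0.775, -0.92)  len=0.9586
  (v2,v4,v0) [-+-] → (-0.0575, 0.0325274, -0.92)–(-0.0575, -0.775, -0.92)  len=0.8075
  (v1,v7,v3) [-+-] → (-0.0575, -0.0325274, 0.92)–(-0.0575, 0.775, 0.92)  len=0.8075
  (v5,v1,v4) [+-+] → (-0.0575, -0.775, 0.92)–(-0.0575, -0.775, 0.0386131)  len=0.8814
  (v5,v7,v1) [++-] → (-0.0575, -0.0325274, 0.92)–(-0.0575, -0.775, 0.92)  len=0.7425
  (v3,v7,v2) [-+-] → (-0.0575, 0.775, 0.92)–(-0.0575, 0.775, -0.0386131)  len=0.9586
  (v6,v4,v2) [++-] → (-0.0575, 0.0325274, -0.92)–(-0.0575, 0.775, -0.92)  len=0.7425
  (v2,v7,v6) [-++] → (-0.0575, 0.775, -0.0386131)–(-0.0575, 0.775, -0.92)  len=0.8814

Chained into 1 loop(s):
  loop 1: 8 segments, perimeter = 6.7800
Total perimeter = 6.780

loops=1 perimeter=6.780
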